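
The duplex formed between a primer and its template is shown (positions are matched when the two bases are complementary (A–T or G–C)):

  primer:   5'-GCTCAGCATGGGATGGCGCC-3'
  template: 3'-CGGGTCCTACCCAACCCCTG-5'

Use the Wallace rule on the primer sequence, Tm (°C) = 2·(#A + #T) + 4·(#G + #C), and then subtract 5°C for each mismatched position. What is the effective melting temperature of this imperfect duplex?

Primer base counts: A=3, T=3, G=8, C=6 → A+T=6, G+C=14
Perfect-match Tm = 2(6) + 4(14) = 12 + 56 = 68°C
Mismatches (positions where the bases are not complementary): 5 (at positions 3, 7, 13, 17, 19)
Effective Tm = 68 − 5×5 = 68 − 25 = 43°C

43°C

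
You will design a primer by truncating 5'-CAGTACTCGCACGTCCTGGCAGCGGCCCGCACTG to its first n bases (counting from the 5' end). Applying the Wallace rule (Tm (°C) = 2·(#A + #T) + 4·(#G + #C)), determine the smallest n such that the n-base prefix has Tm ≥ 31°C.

n = 10

First 9 bases: CAGTACTCG → Tm = 28°C (< 31°C)
First 10 bases: CAGTACTCGC → Tm = 32°C (≥ 31°C)
Each additional base adds 2°C (A/T) or 4°C (G/C), so Tm is non-decreasing in n; n = 10 is the first length to reach 31°C.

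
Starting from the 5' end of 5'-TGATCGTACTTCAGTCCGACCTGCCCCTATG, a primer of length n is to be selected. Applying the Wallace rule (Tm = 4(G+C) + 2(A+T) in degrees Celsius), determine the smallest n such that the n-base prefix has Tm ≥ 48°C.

First 16 bases: TGATCGTACTTCAGTC → Tm = 46°C (< 48°C)
First 17 bases: TGATCGTACTTCAGTCC → Tm = 50°C (≥ 48°C)
Each additional base adds 2°C (A/T) or 4°C (G/C), so Tm is non-decreasing in n; n = 17 is the first length to reach 48°C.

n = 17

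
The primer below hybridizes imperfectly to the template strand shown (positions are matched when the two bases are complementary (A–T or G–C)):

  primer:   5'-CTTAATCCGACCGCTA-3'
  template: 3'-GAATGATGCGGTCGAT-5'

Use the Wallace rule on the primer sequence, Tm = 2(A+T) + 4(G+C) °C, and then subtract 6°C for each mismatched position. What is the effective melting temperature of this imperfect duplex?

Primer base counts: A=4, T=4, G=2, C=6 → A+T=8, G+C=8
Perfect-match Tm = 2(8) + 4(8) = 16 + 32 = 48°C
Mismatches (positions where the bases are not complementary): 4 (at positions 5, 7, 10, 12)
Effective Tm = 48 − 4×6 = 48 − 24 = 24°C

24°C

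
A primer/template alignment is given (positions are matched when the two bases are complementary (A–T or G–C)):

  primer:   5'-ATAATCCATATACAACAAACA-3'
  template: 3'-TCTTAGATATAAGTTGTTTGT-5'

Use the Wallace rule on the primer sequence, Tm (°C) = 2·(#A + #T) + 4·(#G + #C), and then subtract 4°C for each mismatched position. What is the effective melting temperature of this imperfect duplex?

Primer base counts: A=12, T=4, G=0, C=5 → A+T=16, G+C=5
Perfect-match Tm = 2(16) + 4(5) = 32 + 20 = 52°C
Mismatches (positions where the bases are not complementary): 3 (at positions 2, 7, 12)
Effective Tm = 52 − 3×4 = 52 − 12 = 40°C

40°C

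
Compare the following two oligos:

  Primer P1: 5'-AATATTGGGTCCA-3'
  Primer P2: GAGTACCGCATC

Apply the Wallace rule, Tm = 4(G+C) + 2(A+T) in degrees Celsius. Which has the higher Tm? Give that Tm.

Primer P2, 38°C

Primer P1: A+T=8, G+C=5 → Tm = 2(8)+4(5) = 36°C
Primer P2: A+T=5, G+C=7 → Tm = 2(5)+4(7) = 38°C
36°C vs 38°C → primer P2 is higher.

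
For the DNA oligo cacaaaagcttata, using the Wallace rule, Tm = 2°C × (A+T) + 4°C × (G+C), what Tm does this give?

36°C

C=3, G=1, T=3, A=7
AT pairs contribute 10, GC pairs contribute 4.
Tm = 4·4 + 2·10 = 16 + 20 = 36°C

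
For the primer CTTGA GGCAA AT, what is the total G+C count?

Base counts: T=3, A=4, G=3, C=2
G+C = 3 + 2 = 5

5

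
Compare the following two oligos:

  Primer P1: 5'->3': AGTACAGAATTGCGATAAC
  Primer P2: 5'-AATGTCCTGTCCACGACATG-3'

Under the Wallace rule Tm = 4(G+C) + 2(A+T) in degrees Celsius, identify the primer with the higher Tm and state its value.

Primer P1: A+T=12, G+C=7 → Tm = 2(12)+4(7) = 52°C
Primer P2: A+T=10, G+C=10 → Tm = 2(10)+4(10) = 60°C
52°C vs 60°C → primer P2 is higher.

Primer P2, 60°C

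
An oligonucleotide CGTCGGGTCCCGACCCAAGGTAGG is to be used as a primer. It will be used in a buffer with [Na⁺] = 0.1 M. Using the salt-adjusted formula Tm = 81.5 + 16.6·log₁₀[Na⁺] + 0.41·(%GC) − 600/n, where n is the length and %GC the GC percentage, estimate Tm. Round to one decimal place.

Length n = 24. Counting bases: G=9, A=4, T=3, C=8
G+C = 17, so %GC = 17/24 × 100 = 70.833%
Salt term: 16.6 × (-1) = -16.6
GC term: 0.41 × 70.833 = 29.042; length term: −600/24 = −25
Tm = 81.5 + (-16.6) + 29.042 − 25 = 68.942 → 68.9°C

68.9°C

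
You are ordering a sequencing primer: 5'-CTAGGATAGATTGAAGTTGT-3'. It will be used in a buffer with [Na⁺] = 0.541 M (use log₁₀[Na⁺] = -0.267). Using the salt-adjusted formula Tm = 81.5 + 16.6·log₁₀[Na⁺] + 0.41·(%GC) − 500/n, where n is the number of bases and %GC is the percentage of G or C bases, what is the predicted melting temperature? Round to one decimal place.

66.4°C

Length n = 20. A=6, C=1, T=7, G=6
G+C = 7, so %GC = 7/20 × 100 = 35%
Salt term: 16.6 × (-0.267) = -4.432
GC term: 0.41 × 35 = 14.35; length term: −500/20 = −25
Tm = 81.5 + (-4.432) + 14.35 − 25 = 66.418 → 66.4°C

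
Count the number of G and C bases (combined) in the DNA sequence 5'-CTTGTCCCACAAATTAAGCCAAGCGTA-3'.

Counting bases: T=6, G=4, A=9, C=8
Total G or C: 4 + 8 = 12

12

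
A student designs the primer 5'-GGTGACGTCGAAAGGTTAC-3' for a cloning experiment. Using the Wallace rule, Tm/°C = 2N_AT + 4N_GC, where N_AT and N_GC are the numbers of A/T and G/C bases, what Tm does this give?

58°C

G=7, C=3, A=5, T=4
So N_AT = 9 and N_GC = 10.
Tm = 2×9 + 4×10 = 58°C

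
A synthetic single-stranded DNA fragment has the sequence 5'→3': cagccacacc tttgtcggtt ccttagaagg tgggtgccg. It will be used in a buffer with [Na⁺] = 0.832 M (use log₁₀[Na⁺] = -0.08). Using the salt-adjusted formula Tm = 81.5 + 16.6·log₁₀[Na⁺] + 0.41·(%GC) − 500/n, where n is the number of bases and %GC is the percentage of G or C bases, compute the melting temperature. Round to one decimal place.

91.5°C

Length n = 39. Scanning the sequence gives T=10, A=6, C=11, G=12.
G+C = 23, so %GC = 23/39 × 100 = 58.974%
Salt term: 16.6 × (-0.08) = -1.328
GC term: 0.41 × 58.974 = 24.179; length term: −500/39 = −12.821
Tm = 81.5 + (-1.328) + 24.179 − 12.821 = 91.53 → 91.5°C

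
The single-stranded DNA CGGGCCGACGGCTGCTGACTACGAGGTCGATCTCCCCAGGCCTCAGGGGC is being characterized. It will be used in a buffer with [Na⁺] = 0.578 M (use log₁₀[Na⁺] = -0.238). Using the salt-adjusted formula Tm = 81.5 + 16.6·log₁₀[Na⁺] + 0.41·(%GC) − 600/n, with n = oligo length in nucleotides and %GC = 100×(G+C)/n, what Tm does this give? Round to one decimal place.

95.1°C

Length n = 50. C=18, A=7, G=18, T=7
G+C = 36, so %GC = 36/50 × 100 = 72%
Salt term: 16.6 × (-0.238) = -3.951
GC term: 0.41 × 72 = 29.52; length term: −600/50 = −12
Tm = 81.5 + (-3.951) + 29.52 − 12 = 95.069 → 95.1°C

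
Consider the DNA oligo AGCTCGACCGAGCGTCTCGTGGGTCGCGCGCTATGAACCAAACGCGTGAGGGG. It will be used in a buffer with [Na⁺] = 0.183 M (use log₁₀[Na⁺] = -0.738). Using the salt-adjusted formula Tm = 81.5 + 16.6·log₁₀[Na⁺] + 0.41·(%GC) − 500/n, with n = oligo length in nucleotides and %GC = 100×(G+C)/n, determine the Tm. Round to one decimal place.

Length n = 53. Scanning the sequence gives C=15, A=10, G=20, T=8.
G+C = 35, so %GC = 35/53 × 100 = 66.038%
Salt term: 16.6 × (-0.738) = -12.251
GC term: 0.41 × 66.038 = 27.076; length term: −500/53 = −9.434
Tm = 81.5 + (-12.251) + 27.076 − 9.434 = 86.891 → 86.9°C

86.9°C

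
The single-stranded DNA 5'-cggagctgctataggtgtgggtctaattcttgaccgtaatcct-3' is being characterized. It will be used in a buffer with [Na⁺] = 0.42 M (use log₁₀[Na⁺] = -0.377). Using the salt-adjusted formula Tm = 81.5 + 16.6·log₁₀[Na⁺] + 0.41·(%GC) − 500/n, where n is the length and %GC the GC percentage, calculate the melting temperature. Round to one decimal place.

Length n = 43. Base counts: T=14, A=8, G=12, C=9
G+C = 21, so %GC = 21/43 × 100 = 48.837%
Salt term: 16.6 × (-0.377) = -6.258
GC term: 0.41 × 48.837 = 20.023; length term: −500/43 = −11.628
Tm = 81.5 + (-6.258) + 20.023 − 11.628 = 83.637 → 83.6°C

83.6°C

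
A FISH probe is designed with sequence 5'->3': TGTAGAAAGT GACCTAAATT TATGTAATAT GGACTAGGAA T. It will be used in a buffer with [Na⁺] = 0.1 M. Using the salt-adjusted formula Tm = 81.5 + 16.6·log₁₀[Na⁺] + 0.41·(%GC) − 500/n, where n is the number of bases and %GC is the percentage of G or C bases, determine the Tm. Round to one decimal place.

64.7°C

Length n = 41. Scanning the sequence gives C=3, A=16, T=13, G=9.
G+C = 12, so %GC = 12/41 × 100 = 29.268%
Salt term: 16.6 × (-1) = -16.6
GC term: 0.41 × 29.268 = 12; length term: −500/41 = −12.195
Tm = 81.5 + (-16.6) + 12 − 12.195 = 64.705 → 64.7°C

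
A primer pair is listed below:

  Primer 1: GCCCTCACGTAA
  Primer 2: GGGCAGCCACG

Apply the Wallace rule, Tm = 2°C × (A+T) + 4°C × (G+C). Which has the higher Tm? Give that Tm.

Primer 2, 40°C

Primer 1: A+T=5, G+C=7 → Tm = 2(5)+4(7) = 38°C
Primer 2: A+T=2, G+C=9 → Tm = 2(2)+4(9) = 40°C
38°C vs 40°C → primer 2 is higher.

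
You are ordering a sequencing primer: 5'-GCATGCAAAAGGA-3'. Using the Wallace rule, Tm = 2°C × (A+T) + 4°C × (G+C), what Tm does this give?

38°C

Base counts: G=4, T=1, C=2, A=6
A+T = 7, G+C = 6
Tm = 2×7 + 4×6 = 38°C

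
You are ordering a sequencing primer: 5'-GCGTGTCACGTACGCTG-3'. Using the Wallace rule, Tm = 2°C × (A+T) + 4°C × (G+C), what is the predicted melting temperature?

Scanning the sequence gives T=4, C=5, G=6, A=2.
AT pairs contribute 6, GC pairs contribute 11.
Tm = 2(6) + 4(11) = 12 + 44 = 56°C

56°C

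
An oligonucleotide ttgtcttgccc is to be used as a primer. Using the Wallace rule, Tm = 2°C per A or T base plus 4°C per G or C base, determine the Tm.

Base counts: T=5, A=0, G=2, C=4
So N_AT = 5 and N_GC = 6.
Tm = 2×5 + 4×6 = 34°C

34°C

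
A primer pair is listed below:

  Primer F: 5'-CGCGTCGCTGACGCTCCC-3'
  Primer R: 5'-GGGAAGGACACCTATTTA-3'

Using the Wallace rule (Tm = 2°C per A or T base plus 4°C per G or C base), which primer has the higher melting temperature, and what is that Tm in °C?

Primer F: A+T=4, G+C=14 → Tm = 2(4)+4(14) = 64°C
Primer R: A+T=10, G+C=8 → Tm = 2(10)+4(8) = 52°C
64°C vs 52°C → primer F is higher.

Primer F, 64°C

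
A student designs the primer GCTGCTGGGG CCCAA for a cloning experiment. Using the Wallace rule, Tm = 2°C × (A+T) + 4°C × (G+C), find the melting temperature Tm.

Counting bases: G=6, C=5, A=2, T=2
AT pairs contribute 4, GC pairs contribute 11.
Tm = 4·11 + 2·4 = 44 + 8 = 52°C

52°C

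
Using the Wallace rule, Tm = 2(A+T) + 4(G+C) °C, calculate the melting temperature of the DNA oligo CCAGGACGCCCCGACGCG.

66°C

Scanning the sequence gives G=6, T=0, A=3, C=9.
A+T = 3, G+C = 15
Tm = 2(3) + 4(15) = 6 + 60 = 66°C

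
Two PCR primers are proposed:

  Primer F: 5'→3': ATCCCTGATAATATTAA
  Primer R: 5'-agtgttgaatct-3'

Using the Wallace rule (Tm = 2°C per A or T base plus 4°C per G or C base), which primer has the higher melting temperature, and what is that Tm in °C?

Primer F: A+T=13, G+C=4 → Tm = 2(13)+4(4) = 42°C
Primer R: A+T=8, G+C=4 → Tm = 2(8)+4(4) = 32°C
42°C vs 32°C → primer F is higher.

Primer F, 42°C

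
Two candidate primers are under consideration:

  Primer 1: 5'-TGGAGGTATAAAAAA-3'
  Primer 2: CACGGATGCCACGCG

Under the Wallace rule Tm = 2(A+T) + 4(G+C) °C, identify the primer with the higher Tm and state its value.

Primer 2, 52°C

Primer 1: A+T=11, G+C=4 → Tm = 2(11)+4(4) = 38°C
Primer 2: A+T=4, G+C=11 → Tm = 2(4)+4(11) = 52°C
38°C vs 52°C → primer 2 is higher.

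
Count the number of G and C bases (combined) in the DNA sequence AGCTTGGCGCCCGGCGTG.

C=6, T=3, G=8, A=1
G+C = 8 + 6 = 14

14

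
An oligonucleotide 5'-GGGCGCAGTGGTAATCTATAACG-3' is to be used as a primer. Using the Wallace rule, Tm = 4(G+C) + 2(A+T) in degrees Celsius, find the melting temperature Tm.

70°C

Scanning the sequence gives A=6, C=4, T=5, G=8.
A+T = 11, G+C = 12
Tm = 4·12 + 2·11 = 48 + 22 = 70°C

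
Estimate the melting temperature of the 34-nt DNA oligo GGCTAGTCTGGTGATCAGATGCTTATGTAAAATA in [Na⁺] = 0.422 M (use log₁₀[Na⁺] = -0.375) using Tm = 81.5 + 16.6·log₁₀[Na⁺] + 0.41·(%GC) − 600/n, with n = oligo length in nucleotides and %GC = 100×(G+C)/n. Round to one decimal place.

73.3°C

Length n = 34. T=11, A=10, G=9, C=4
G+C = 13, so %GC = 13/34 × 100 = 38.235%
Salt term: 16.6 × (-0.375) = -6.225
GC term: 0.41 × 38.235 = 15.676; length term: −600/34 = −17.647
Tm = 81.5 + (-6.225) + 15.676 − 17.647 = 73.304 → 73.3°C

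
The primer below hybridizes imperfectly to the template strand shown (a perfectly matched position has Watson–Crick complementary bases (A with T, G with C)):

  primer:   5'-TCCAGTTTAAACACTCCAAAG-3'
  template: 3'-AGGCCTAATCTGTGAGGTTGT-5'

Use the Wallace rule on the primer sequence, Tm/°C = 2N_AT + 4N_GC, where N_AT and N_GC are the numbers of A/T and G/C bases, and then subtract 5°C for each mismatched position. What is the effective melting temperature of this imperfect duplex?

Primer base counts: A=8, T=5, G=2, C=6 → A+T=13, G+C=8
Perfect-match Tm = 2(13) + 4(8) = 26 + 32 = 58°C
Mismatches (positions where the bases are not complementary): 5 (at positions 4, 6, 10, 20, 21)
Effective Tm = 58 − 5×5 = 58 − 25 = 33°C

33°C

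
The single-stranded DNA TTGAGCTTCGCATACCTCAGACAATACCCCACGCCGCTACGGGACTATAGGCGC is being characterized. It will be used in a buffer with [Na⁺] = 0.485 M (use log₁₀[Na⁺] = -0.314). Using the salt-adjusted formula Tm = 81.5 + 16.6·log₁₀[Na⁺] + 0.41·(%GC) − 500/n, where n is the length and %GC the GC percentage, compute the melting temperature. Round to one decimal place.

Length n = 54. Base counts: A=13, C=19, G=12, T=10
G+C = 31, so %GC = 31/54 × 100 = 57.407%
Salt term: 16.6 × (-0.314) = -5.212
GC term: 0.41 × 57.407 = 23.537; length term: −500/54 = −9.259
Tm = 81.5 + (-5.212) + 23.537 − 9.259 = 90.566 → 90.6°C

90.6°C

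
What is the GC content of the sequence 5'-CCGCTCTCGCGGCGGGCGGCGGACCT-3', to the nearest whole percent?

85%

Base counts: T=3, G=11, C=11, A=1
G+C = 11 + 11 = 22 out of 26 bases
%GC = 22/26 × 100 = 84.62% ≈ 85%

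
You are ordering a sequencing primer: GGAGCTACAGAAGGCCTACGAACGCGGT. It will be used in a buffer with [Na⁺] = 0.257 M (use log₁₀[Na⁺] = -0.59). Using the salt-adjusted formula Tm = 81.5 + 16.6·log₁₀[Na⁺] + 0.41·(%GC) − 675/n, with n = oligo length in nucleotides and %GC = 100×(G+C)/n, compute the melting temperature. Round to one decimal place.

Length n = 28. Scanning the sequence gives G=10, T=3, A=8, C=7.
G+C = 17, so %GC = 17/28 × 100 = 60.714%
Salt term: 16.6 × (-0.59) = -9.794
GC term: 0.41 × 60.714 = 24.893; length term: −675/28 = −24.107
Tm = 81.5 + (-9.794) + 24.893 − 24.107 = 72.492 → 72.5°C

72.5°C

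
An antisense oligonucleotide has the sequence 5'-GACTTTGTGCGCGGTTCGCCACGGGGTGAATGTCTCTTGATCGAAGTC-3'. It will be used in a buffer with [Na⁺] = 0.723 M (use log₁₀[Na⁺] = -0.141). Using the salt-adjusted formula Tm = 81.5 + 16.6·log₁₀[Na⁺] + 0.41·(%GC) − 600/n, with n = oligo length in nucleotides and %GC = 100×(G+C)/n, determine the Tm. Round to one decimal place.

89.7°C

Length n = 48. Counting bases: A=7, C=11, G=16, T=14
G+C = 27, so %GC = 27/48 × 100 = 56.25%
Salt term: 16.6 × (-0.141) = -2.341
GC term: 0.41 × 56.25 = 23.062; length term: −600/48 = −12.5
Tm = 81.5 + (-2.341) + 23.062 − 12.5 = 89.721 → 89.7°C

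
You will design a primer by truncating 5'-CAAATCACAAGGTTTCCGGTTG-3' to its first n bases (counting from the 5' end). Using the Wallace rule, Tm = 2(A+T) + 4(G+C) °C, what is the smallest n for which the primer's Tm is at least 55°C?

First 18 bases: CAAATCACAAGGTTTCCG → Tm = 52°C (< 55°C)
First 19 bases: CAAATCACAAGGTTTCCGG → Tm = 56°C (≥ 55°C)
Since every base adds ≥2°C, Tm only increases with n, so the threshold is first crossed at n = 19.

n = 19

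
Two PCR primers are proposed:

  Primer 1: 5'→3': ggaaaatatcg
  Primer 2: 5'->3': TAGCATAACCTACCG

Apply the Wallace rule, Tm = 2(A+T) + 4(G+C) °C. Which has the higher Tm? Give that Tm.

Primer 2, 44°C

Primer 1: A+T=7, G+C=4 → Tm = 2(7)+4(4) = 30°C
Primer 2: A+T=8, G+C=7 → Tm = 2(8)+4(7) = 44°C
30°C vs 44°C → primer 2 is higher.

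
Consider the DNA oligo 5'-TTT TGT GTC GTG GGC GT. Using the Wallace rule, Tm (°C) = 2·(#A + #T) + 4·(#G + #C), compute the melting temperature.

Scanning the sequence gives A=0, T=8, C=2, G=7.
AT pairs contribute 8, GC pairs contribute 9.
Tm = 2(8) + 4(9) = 16 + 36 = 52°C

52°C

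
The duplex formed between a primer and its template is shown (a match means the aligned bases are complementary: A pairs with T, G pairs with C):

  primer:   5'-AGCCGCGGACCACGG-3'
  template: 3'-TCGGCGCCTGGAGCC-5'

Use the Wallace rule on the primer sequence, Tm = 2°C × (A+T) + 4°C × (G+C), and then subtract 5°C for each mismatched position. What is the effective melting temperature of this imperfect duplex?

Primer base counts: A=3, T=0, G=6, C=6 → A+T=3, G+C=12
Perfect-match Tm = 2(3) + 4(12) = 6 + 48 = 54°C
Mismatches (positions where the bases are not complementary): 1 (at position 12)
Effective Tm = 54 − 1×5 = 54 − 5 = 49°C

49°C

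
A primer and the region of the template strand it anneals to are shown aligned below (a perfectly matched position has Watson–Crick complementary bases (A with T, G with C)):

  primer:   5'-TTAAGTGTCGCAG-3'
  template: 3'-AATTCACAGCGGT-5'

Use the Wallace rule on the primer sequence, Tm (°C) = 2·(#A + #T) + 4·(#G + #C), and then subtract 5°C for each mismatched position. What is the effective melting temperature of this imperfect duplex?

28°C

Primer base counts: A=3, T=4, G=4, C=2 → A+T=7, G+C=6
Perfect-match Tm = 2(7) + 4(6) = 14 + 24 = 38°C
Mismatches (positions where the bases are not complementary): 2 (at positions 12, 13)
Effective Tm = 38 − 2×5 = 38 − 10 = 28°C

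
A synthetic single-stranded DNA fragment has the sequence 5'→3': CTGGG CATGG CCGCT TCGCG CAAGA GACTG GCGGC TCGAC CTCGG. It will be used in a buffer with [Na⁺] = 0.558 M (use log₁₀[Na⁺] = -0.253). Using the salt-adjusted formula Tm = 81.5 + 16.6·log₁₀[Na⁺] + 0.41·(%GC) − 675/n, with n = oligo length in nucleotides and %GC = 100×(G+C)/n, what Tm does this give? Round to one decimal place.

91.5°C

Length n = 45. C=15, T=7, A=6, G=17
G+C = 32, so %GC = 32/45 × 100 = 71.111%
Salt term: 16.6 × (-0.253) = -4.2
GC term: 0.41 × 71.111 = 29.156; length term: −675/45 = −15
Tm = 81.5 + (-4.2) + 29.156 − 15 = 91.456 → 91.5°C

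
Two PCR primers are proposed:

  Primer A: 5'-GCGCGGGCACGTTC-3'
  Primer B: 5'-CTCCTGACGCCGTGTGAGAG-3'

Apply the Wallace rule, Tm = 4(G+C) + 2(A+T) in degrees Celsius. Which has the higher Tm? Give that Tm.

Primer B, 66°C

Primer A: A+T=3, G+C=11 → Tm = 2(3)+4(11) = 50°C
Primer B: A+T=7, G+C=13 → Tm = 2(7)+4(13) = 66°C
50°C vs 66°C → primer B is higher.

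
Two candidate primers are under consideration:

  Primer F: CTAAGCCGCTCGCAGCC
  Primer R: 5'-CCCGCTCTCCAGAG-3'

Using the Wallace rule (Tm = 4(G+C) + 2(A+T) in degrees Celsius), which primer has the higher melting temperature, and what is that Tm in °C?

Primer F: A+T=5, G+C=12 → Tm = 2(5)+4(12) = 58°C
Primer R: A+T=4, G+C=10 → Tm = 2(4)+4(10) = 48°C
58°C vs 48°C → primer F is higher.

Primer F, 58°C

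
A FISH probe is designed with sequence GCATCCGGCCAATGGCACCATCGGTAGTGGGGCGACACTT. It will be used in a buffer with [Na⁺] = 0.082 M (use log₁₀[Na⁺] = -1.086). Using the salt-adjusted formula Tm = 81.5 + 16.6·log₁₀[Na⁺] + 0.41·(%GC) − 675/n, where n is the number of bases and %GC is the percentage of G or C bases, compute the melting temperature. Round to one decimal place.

Length n = 40. Base counts: A=8, T=7, C=12, G=13
G+C = 25, so %GC = 25/40 × 100 = 62.5%
Salt term: 16.6 × (-1.086) = -18.028
GC term: 0.41 × 62.5 = 25.625; length term: −675/40 = −16.875
Tm = 81.5 + (-18.028) + 25.625 − 16.875 = 72.222 → 72.2°C

72.2°C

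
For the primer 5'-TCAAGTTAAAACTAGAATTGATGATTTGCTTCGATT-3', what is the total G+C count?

Counting bases: T=14, C=4, A=12, G=6
G+C = 6 + 4 = 10

10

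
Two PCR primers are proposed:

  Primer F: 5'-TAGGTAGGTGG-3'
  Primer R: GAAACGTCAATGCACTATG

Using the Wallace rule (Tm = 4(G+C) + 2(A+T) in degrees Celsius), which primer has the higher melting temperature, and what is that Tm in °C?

Primer F: A+T=5, G+C=6 → Tm = 2(5)+4(6) = 34°C
Primer R: A+T=11, G+C=8 → Tm = 2(11)+4(8) = 54°C
34°C vs 54°C → primer R is higher.

Primer R, 54°C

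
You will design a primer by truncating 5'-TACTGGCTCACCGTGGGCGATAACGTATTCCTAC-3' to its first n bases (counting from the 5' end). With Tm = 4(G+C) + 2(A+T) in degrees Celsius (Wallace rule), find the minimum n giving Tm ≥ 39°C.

First 12 bases: TACTGGCTCACC → Tm = 38°C (< 39°C)
First 13 bases: TACTGGCTCACCG → Tm = 42°C (≥ 39°C)
Each additional base adds 2°C (A/T) or 4°C (G/C), so Tm is non-decreasing in n; n = 13 is the first length to reach 39°C.

n = 13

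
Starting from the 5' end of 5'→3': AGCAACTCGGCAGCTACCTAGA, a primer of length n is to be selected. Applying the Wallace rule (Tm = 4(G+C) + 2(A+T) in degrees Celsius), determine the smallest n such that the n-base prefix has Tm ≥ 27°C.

n = 9

First 8 bases: AGCAACTC → Tm = 24°C (< 27°C)
First 9 bases: AGCAACTCG → Tm = 28°C (≥ 27°C)
Each additional base adds 2°C (A/T) or 4°C (G/C), so Tm is non-decreasing in n; n = 9 is the first length to reach 27°C.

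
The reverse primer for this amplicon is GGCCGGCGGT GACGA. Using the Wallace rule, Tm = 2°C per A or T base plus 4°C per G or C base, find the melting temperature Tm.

Base counts: C=4, T=1, A=2, G=8
So N_AT = 3 and N_GC = 12.
Tm = 2×3 + 4×12 = 54°C

54°C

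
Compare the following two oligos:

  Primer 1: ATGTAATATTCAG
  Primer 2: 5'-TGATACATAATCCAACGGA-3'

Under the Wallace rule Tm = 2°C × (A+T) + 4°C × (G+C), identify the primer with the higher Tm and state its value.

Primer 1: A+T=10, G+C=3 → Tm = 2(10)+4(3) = 32°C
Primer 2: A+T=12, G+C=7 → Tm = 2(12)+4(7) = 52°C
32°C vs 52°C → primer 2 is higher.

Primer 2, 52°C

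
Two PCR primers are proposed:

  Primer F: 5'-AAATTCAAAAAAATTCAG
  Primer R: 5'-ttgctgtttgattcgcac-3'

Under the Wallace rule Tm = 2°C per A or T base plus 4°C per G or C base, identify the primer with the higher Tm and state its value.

Primer F: A+T=15, G+C=3 → Tm = 2(15)+4(3) = 42°C
Primer R: A+T=10, G+C=8 → Tm = 2(10)+4(8) = 52°C
42°C vs 52°C → primer R is higher.

Primer R, 52°C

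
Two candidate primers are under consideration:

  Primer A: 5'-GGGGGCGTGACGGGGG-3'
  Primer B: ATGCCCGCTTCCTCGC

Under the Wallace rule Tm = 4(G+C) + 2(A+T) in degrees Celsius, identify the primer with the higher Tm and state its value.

Primer A: A+T=2, G+C=14 → Tm = 2(2)+4(14) = 60°C
Primer B: A+T=5, G+C=11 → Tm = 2(5)+4(11) = 54°C
60°C vs 54°C → primer A is higher.

Primer A, 60°C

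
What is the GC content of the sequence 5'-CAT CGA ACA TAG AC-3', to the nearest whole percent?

43%

Scanning the sequence gives C=4, G=2, A=6, T=2.
G+C = 2 + 4 = 6 out of 14 bases
%GC = 6/14 × 100 = 42.86% ≈ 43%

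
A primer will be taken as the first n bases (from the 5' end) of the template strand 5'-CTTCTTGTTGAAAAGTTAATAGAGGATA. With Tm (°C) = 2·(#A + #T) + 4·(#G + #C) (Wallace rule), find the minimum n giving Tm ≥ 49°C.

First 19 bases: CTTCTTGTTGAAAAGTTAA → Tm = 48°C (< 49°C)
First 20 bases: CTTCTTGTTGAAAAGTTAAT → Tm = 50°C (≥ 49°C)
Since every base adds ≥2°C, Tm only increases with n, so the threshold is first crossed at n = 20.

n = 20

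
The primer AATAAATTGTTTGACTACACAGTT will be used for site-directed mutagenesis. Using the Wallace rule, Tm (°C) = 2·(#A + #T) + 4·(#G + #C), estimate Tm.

60°C

Scanning the sequence gives G=3, C=3, A=9, T=9.
So N_AT = 18 and N_GC = 6.
Tm = 2×18 + 4×6 = 60°C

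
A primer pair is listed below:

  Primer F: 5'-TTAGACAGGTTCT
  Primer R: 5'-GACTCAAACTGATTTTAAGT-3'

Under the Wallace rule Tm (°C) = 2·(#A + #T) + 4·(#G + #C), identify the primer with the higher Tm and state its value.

Primer F: A+T=8, G+C=5 → Tm = 2(8)+4(5) = 36°C
Primer R: A+T=14, G+C=6 → Tm = 2(14)+4(6) = 52°C
36°C vs 52°C → primer R is higher.

Primer R, 52°C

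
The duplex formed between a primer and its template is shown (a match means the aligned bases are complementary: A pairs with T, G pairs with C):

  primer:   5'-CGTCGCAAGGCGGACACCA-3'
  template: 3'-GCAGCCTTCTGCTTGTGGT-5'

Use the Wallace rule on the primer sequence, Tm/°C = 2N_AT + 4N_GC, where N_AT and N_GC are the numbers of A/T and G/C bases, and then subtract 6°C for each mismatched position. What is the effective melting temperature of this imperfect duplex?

Primer base counts: A=5, T=1, G=6, C=7 → A+T=6, G+C=13
Perfect-match Tm = 2(6) + 4(13) = 12 + 52 = 64°C
Mismatches (positions where the bases are not complementary): 3 (at positions 6, 10, 13)
Effective Tm = 64 − 3×6 = 64 − 18 = 46°C

46°C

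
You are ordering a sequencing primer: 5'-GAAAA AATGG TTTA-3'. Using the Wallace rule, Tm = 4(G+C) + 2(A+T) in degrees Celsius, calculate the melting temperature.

Scanning the sequence gives A=7, G=3, C=0, T=4.
A+T = 11, G+C = 3
Tm = 2×11 + 4×3 = 34°C

34°C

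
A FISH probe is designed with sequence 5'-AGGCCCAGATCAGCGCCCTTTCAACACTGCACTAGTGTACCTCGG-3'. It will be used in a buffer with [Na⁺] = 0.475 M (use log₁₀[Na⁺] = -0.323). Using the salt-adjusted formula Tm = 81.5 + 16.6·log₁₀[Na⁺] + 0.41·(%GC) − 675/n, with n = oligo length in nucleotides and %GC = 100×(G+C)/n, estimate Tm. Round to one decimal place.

Length n = 45. Scanning the sequence gives A=10, T=9, C=16, G=10.
G+C = 26, so %GC = 26/45 × 100 = 57.778%
Salt term: 16.6 × (-0.323) = -5.362
GC term: 0.41 × 57.778 = 23.689; length term: −675/45 = −15
Tm = 81.5 + (-5.362) + 23.689 − 15 = 84.827 → 84.8°C

84.8°C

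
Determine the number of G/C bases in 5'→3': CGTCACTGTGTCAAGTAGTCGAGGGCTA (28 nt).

15

Base counts: C=6, T=7, A=6, G=9
G+C = 9 + 6 = 15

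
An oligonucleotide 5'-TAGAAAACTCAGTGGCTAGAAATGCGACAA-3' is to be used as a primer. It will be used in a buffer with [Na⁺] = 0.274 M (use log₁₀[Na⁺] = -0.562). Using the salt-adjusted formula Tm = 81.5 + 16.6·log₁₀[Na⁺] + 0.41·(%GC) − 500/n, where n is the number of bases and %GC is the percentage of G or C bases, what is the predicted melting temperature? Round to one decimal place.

71.9°C

Length n = 30. Counting bases: G=7, A=13, C=5, T=5
G+C = 12, so %GC = 12/30 × 100 = 40%
Salt term: 16.6 × (-0.562) = -9.329
GC term: 0.41 × 40 = 16.4; length term: −500/30 = −16.667
Tm = 81.5 + (-9.329) + 16.4 − 16.667 = 71.904 → 71.9°C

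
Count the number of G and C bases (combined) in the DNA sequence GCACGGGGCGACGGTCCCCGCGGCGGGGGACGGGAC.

31

Counting bases: G=19, C=12, A=4, T=1
Total G or C: 19 + 12 = 31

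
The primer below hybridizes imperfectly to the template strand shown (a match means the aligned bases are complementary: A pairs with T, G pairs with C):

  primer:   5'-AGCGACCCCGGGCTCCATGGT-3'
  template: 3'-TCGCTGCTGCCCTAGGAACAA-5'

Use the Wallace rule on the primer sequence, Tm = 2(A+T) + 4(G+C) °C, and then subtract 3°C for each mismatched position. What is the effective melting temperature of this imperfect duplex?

Primer base counts: A=3, T=3, G=7, C=8 → A+T=6, G+C=15
Perfect-match Tm = 2(6) + 4(15) = 12 + 60 = 72°C
Mismatches (positions where the bases are not complementary): 5 (at positions 7, 8, 13, 17, 20)
Effective Tm = 72 − 5×3 = 72 − 15 = 57°C

57°C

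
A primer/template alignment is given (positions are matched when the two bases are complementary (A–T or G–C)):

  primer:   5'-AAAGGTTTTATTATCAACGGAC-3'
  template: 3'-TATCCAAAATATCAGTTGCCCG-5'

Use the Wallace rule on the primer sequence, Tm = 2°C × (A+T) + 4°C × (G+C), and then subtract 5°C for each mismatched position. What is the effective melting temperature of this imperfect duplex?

38°C

Primer base counts: A=8, T=7, G=4, C=3 → A+T=15, G+C=7
Perfect-match Tm = 2(15) + 4(7) = 30 + 28 = 58°C
Mismatches (positions where the bases are not complementary): 4 (at positions 2, 12, 13, 21)
Effective Tm = 58 − 4×5 = 58 − 20 = 38°C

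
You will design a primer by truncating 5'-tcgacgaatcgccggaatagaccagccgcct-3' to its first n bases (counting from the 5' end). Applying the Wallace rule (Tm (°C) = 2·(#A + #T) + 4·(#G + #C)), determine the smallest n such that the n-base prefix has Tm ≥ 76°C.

n = 25

First 24 bases: TCGACGAATCGCCGGAATAGACCA → Tm = 74°C (< 76°C)
First 25 bases: TCGACGAATCGCCGGAATAGACCAG → Tm = 78°C (≥ 76°C)
Each additional base adds 2°C (A/T) or 4°C (G/C), so Tm is non-decreasing in n; n = 25 is the first length to reach 76°C.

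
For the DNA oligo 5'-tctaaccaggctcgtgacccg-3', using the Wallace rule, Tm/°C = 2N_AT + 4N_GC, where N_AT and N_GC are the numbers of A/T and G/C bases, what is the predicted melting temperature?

Base counts: C=8, T=4, G=5, A=4
A+T = 8, G+C = 13
Tm = 4·13 + 2·8 = 52 + 16 = 68°C

68°C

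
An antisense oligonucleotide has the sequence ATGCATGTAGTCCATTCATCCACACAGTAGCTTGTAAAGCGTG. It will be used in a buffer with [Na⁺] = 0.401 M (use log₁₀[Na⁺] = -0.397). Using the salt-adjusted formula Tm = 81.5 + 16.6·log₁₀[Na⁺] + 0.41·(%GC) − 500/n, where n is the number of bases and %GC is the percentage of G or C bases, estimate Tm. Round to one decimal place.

81.4°C

Length n = 43. Base counts: C=10, G=9, T=12, A=12
G+C = 19, so %GC = 19/43 × 100 = 44.186%
Salt term: 16.6 × (-0.397) = -6.59
GC term: 0.41 × 44.186 = 18.116; length term: −500/43 = −11.628
Tm = 81.5 + (-6.59) + 18.116 − 11.628 = 81.398 → 81.4°C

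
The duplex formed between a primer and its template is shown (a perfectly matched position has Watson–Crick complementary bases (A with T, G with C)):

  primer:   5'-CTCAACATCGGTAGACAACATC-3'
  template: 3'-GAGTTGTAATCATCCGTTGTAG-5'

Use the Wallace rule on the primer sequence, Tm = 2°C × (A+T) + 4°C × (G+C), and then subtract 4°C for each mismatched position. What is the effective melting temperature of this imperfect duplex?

52°C

Primer base counts: A=8, T=4, G=3, C=7 → A+T=12, G+C=10
Perfect-match Tm = 2(12) + 4(10) = 24 + 40 = 64°C
Mismatches (positions where the bases are not complementary): 3 (at positions 9, 10, 15)
Effective Tm = 64 − 3×4 = 64 − 12 = 52°C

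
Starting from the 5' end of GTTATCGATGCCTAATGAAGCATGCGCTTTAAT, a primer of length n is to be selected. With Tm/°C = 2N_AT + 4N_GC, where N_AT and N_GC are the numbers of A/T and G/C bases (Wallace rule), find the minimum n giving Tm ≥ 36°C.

First 11 bases: GTTATCGATGC → Tm = 32°C (< 36°C)
First 12 bases: GTTATCGATGCC → Tm = 36°C (≥ 36°C)
Since every base adds ≥2°C, Tm only increases with n, so the threshold is first crossed at n = 12.

n = 12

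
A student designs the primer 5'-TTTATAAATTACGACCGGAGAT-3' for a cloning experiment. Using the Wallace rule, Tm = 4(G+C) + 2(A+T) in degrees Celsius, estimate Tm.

58°C

Scanning the sequence gives T=7, A=8, G=4, C=3.
A+T = 15, G+C = 7
Tm = 2×15 + 4×7 = 58°C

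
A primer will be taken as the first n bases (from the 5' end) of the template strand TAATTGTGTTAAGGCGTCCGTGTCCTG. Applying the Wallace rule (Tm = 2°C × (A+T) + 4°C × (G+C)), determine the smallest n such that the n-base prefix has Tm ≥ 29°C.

First 12 bases: TAATTGTGTTAA → Tm = 28°C (< 29°C)
First 13 bases: TAATTGTGTTAAG → Tm = 32°C (≥ 29°C)
Since every base adds ≥2°C, Tm only increases with n, so the threshold is first crossed at n = 13.

n = 13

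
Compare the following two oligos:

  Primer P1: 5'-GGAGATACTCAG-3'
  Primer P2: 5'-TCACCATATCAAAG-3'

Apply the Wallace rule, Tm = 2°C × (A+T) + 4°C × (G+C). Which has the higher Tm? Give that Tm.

Primer P2, 38°C

Primer P1: A+T=6, G+C=6 → Tm = 2(6)+4(6) = 36°C
Primer P2: A+T=9, G+C=5 → Tm = 2(9)+4(5) = 38°C
36°C vs 38°C → primer P2 is higher.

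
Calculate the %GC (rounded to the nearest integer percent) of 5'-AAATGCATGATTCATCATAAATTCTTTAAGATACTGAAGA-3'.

25%

Base counts: C=5, T=13, A=17, G=5
G+C = 5 + 5 = 10 out of 40 bases
%GC = 10/40 × 100 = 25% ≈ 25%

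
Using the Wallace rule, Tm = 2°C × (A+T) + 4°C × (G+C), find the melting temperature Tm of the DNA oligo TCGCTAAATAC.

30°C

Counting bases: C=3, T=3, A=4, G=1
So N_AT = 7 and N_GC = 4.
Tm = 4·4 + 2·7 = 16 + 14 = 30°C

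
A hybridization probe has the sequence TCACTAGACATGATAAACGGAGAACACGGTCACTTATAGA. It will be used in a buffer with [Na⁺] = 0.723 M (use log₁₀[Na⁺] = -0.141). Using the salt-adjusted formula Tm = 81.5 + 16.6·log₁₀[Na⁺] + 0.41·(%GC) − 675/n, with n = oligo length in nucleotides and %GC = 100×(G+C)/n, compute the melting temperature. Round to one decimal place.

Length n = 40. Base counts: G=8, T=8, C=8, A=16
G+C = 16, so %GC = 16/40 × 100 = 40%
Salt term: 16.6 × (-0.141) = -2.341
GC term: 0.41 × 40 = 16.4; length term: −675/40 = −16.875
Tm = 81.5 + (-2.341) + 16.4 − 16.875 = 78.684 → 78.7°C

78.7°C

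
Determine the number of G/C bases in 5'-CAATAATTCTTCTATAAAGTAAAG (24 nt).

Base counts: G=2, T=8, C=3, A=11
Total G or C: 2 + 3 = 5

5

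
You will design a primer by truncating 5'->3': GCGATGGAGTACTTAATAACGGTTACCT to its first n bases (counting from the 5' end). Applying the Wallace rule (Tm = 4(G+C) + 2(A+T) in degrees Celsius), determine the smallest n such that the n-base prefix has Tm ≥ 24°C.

n = 7

First 6 bases: GCGATG → Tm = 20°C (< 24°C)
First 7 bases: GCGATGG → Tm = 24°C (≥ 24°C)
Since every base adds ≥2°C, Tm only increases with n, so the threshold is first crossed at n = 7.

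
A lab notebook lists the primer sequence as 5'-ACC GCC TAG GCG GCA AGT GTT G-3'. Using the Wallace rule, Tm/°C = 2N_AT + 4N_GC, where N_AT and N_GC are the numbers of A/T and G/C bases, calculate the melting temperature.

72°C

Counting bases: C=6, A=4, G=8, T=4
AT pairs contribute 8, GC pairs contribute 14.
Tm = 2(8) + 4(14) = 16 + 56 = 72°C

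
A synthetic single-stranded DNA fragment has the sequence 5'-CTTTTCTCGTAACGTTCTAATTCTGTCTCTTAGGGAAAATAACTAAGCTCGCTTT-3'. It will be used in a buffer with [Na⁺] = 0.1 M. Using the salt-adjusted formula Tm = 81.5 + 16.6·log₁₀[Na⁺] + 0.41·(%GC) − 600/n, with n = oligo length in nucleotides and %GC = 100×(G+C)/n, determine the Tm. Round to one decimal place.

68.9°C

Length n = 55. Base counts: C=12, T=22, A=13, G=8
G+C = 20, so %GC = 20/55 × 100 = 36.364%
Salt term: 16.6 × (-1) = -16.6
GC term: 0.41 × 36.364 = 14.909; length term: −600/55 = −10.909
Tm = 81.5 + (-16.6) + 14.909 − 10.909 = 68.9 → 68.9°C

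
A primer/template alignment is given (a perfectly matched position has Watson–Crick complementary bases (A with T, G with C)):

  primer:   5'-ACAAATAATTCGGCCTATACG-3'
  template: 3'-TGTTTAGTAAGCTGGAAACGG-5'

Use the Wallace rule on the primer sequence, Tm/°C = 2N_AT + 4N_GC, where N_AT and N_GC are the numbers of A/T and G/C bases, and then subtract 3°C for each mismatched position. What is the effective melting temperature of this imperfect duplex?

43°C

Primer base counts: A=8, T=5, G=3, C=5 → A+T=13, G+C=8
Perfect-match Tm = 2(13) + 4(8) = 26 + 32 = 58°C
Mismatches (positions where the bases are not complementary): 5 (at positions 7, 13, 17, 19, 21)
Effective Tm = 58 − 5×3 = 58 − 15 = 43°C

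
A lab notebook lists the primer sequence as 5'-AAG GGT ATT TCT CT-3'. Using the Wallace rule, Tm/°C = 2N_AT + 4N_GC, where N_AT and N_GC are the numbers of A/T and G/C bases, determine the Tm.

38°C

Counting bases: G=3, C=2, A=3, T=6
A+T = 9, G+C = 5
Tm = 4·5 + 2·9 = 20 + 18 = 38°C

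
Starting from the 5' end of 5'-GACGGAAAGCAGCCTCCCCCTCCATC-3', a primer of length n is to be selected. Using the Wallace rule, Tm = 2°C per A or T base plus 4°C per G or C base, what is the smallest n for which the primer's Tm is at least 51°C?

First 15 bases: GACGGAAAGCAGCCT → Tm = 48°C (< 51°C)
First 16 bases: GACGGAAAGCAGCCTC → Tm = 52°C (≥ 51°C)
Since every base adds ≥2°C, Tm only increases with n, so the threshold is first crossed at n = 16.

n = 16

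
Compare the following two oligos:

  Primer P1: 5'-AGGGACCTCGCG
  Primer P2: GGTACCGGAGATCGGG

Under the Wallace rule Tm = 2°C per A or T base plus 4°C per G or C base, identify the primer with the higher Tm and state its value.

Primer P2, 54°C

Primer P1: A+T=3, G+C=9 → Tm = 2(3)+4(9) = 42°C
Primer P2: A+T=5, G+C=11 → Tm = 2(5)+4(11) = 54°C
42°C vs 54°C → primer P2 is higher.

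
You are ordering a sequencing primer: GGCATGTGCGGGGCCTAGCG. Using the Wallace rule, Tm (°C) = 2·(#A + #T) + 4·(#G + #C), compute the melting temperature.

70°C

Base counts: A=2, C=5, T=3, G=10
A+T = 5, G+C = 15
Tm = 2×5 + 4×15 = 70°C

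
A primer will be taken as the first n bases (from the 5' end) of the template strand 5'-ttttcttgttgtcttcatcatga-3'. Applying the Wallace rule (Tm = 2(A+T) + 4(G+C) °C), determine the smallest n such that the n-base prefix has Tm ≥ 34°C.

First 12 bases: TTTTCTTGTTGT → Tm = 30°C (< 34°C)
First 13 bases: TTTTCTTGTTGTC → Tm = 34°C (≥ 34°C)
Since every base adds ≥2°C, Tm only increases with n, so the threshold is first crossed at n = 13.

n = 13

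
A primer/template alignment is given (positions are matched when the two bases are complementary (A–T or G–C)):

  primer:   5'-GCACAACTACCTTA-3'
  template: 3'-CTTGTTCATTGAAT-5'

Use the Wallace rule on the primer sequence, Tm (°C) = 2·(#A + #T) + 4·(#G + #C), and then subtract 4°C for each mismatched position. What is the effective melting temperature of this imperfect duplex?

28°C

Primer base counts: A=5, T=3, G=1, C=5 → A+T=8, G+C=6
Perfect-match Tm = 2(8) + 4(6) = 16 + 24 = 40°C
Mismatches (positions where the bases are not complementary): 3 (at positions 2, 7, 10)
Effective Tm = 40 − 3×4 = 40 − 12 = 28°C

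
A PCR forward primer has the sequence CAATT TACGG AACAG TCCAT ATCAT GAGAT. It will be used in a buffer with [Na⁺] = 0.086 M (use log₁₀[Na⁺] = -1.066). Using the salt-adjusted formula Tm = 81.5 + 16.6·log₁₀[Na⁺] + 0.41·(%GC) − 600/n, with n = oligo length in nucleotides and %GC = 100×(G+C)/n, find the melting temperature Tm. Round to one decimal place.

Length n = 30. Counting bases: G=5, C=6, T=8, A=11
G+C = 11, so %GC = 11/30 × 100 = 36.667%
Salt term: 16.6 × (-1.066) = -17.696
GC term: 0.41 × 36.667 = 15.033; length term: −600/30 = −20
Tm = 81.5 + (-17.696) + 15.033 − 20 = 58.837 → 58.8°C

58.8°C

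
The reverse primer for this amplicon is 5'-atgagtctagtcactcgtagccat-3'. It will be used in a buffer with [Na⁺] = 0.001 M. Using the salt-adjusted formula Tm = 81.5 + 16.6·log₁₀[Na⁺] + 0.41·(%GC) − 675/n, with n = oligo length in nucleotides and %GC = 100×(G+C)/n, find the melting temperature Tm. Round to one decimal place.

Length n = 24. T=7, A=6, G=5, C=6
G+C = 11, so %GC = 11/24 × 100 = 45.833%
Salt term: 16.6 × (-3) = -49.8
GC term: 0.41 × 45.833 = 18.792; length term: −675/24 = −28.125
Tm = 81.5 + (-49.8) + 18.792 − 28.125 = 22.367 → 22.4°C

22.4°C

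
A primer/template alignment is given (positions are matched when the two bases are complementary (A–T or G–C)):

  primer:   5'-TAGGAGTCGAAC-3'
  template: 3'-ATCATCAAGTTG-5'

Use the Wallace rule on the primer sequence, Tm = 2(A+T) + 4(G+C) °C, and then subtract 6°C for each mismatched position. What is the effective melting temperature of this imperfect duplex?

18°C

Primer base counts: A=4, T=2, G=4, C=2 → A+T=6, G+C=6
Perfect-match Tm = 2(6) + 4(6) = 12 + 24 = 36°C
Mismatches (positions where the bases are not complementary): 3 (at positions 4, 8, 9)
Effective Tm = 36 − 3×6 = 36 − 18 = 18°C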